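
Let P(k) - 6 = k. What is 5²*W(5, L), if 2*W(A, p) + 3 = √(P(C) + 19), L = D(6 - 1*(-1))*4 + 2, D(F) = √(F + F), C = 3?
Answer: -75/2 + 25*√7 ≈ 28.644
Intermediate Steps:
D(F) = √2*√F (D(F) = √(2*F) = √2*√F)
P(k) = 6 + k
L = 2 + 4*√14 (L = (√2*√(6 - 1*(-1)))*4 + 2 = (√2*√(6 + 1))*4 + 2 = (√2*√7)*4 + 2 = √14*4 + 2 = 4*√14 + 2 = 2 + 4*√14 ≈ 16.967)
W(A, p) = -3/2 + √7 (W(A, p) = -3/2 + √((6 + 3) + 19)/2 = -3/2 + √(9 + 19)/2 = -3/2 + √28/2 = -3/2 + (2*√7)/2 = -3/2 + √7)
5²*W(5, L) = 5²*(-3/2 + √7) = 25*(-3/2 + √7) = -75/2 + 25*√7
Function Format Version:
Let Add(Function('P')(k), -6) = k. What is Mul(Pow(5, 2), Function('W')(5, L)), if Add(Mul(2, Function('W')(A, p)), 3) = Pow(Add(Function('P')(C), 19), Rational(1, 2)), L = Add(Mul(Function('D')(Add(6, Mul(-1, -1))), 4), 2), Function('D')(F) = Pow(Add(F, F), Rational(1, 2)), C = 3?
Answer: Add(Rational(-75, 2), Mul(25, Pow(7, Rational(1, 2)))) ≈ 28.644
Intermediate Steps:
Function('D')(F) = Mul(Pow(2, Rational(1, 2)), Pow(F, Rational(1, 2))) (Function('D')(F) = Pow(Mul(2, F), Rational(1, 2)) = Mul(Pow(2, Rational(1, 2)), Pow(F, Rational(1, 2))))
Function('P')(k) = Add(6, k)
L = Add(2, Mul(4, Pow(14, Rational(1, 2)))) (L = Add(Mul(Mul(Pow(2, Rational(1, 2)), Pow(Add(6, Mul(-1, -1)), Rational(1, 2))), 4), 2) = Add(Mul(Mul(Pow(2, Rational(1, 2)), Pow(Add(6, 1), Rational(1, 2))), 4), 2) = Add(Mul(Mul(Pow(2, Rational(1, 2)), Pow(7, Rational(1, 2))), 4), 2) = Add(Mul(Pow(14, Rational(1, 2)), 4), 2) = Add(Mul(4, Pow(14, Rational(1, 2))), 2) = Add(2, Mul(4, Pow(14, Rational(1, 2)))) ≈ 16.967)
Function('W')(A, p) = Add(Rational(-3, 2), Pow(7, Rational(1, 2))) (Function('W')(A, p) = Add(Rational(-3, 2), Mul(Rational(1, 2), Pow(Add(Add(6, 3), 19), Rational(1, 2)))) = Add(Rational(-3, 2), Mul(Rational(1, 2), Pow(Add(9, 19), Rational(1, 2)))) = Add(Rational(-3, 2), Mul(Rational(1, 2), Pow(28, Rational(1, 2)))) = Add(Rational(-3, 2), Mul(Rational(1, 2), Mul(2, Pow(7, Rational(1, 2))))) = Add(Rational(-3, 2), Pow(7, Rational(1, 2))))
Mul(Pow(5, 2), Function('W')(5, L)) = Mul(Pow(5, 2), Add(Rational(-3, 2), Pow(7, Rational(1, 2)))) = Mul(25, Add(Rational(-3, 2), Pow(7, Rational(1, 2)))) = Add(Rational(-75, 2), Mul(25, Pow(7, Rational(1, 2))))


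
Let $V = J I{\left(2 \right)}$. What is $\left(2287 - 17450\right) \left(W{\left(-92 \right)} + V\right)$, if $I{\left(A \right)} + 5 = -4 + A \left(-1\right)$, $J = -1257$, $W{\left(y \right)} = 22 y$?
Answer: $-178968889$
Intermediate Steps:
$I{\left(A \right)} = -9 - A$ ($I{\left(A \right)} = -5 + \left(-4 + A \left(-1\right)\right) = -5 - \left(4 + A\right) = -9 - A$)
$V = 13827$ ($V = - 1257 \left(-9 - 2\right) = \left(-1257\right) \left(-11\right) = 13827$)
$\left(2287 - 17450\right) \left(W{\left(-92 \right)} + V\right) = \left(2287 - 17450\right) \left(22 \left(-92\right) + 13827\right) = - 15163 \left(-2024 + 13827\right) = \left(-15163\right) 11803 = -178968889$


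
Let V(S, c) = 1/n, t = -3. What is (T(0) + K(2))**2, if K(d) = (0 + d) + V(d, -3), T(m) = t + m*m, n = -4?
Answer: 25/16 ≈ 1.5625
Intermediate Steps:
T(m) = -3 + m**2 (T(m) = -3 + m*m = -3 + m**2)
V(S, c) = -1/4 (V(S, c) = 1/(-4) = -1/4)
K(d) = -1/4 + d (K(d) = (0 + d) - 1/4 = d - 1/4 = -1/4 + d)
(T(0) + K(2))**2 = ((-3 + 0**2) + (-1/4 + 2))**2 = ((-3 + 0) + 7/4)**2 = (-3 + 7/4)**2 = (-5/4)**2 = 25/16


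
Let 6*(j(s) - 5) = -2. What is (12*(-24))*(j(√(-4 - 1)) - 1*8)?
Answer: 960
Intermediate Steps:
j(s) = 14/3 (j(s) = 5 + (⅙)*(-2) = 5 - ⅓ = 14/3)
(12*(-24))*(j(√(-4 - 1)) - 1*8) = (12*(-24))*(14/3 - 1*8) = -288*(14/3 - 8) = -288*(-10/3) = 960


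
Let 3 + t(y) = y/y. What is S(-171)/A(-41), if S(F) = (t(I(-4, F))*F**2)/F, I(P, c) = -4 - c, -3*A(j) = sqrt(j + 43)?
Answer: -513*sqrt(2) ≈ -725.49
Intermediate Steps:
A(j) = -sqrt(43 + j)/3 (A(j) = -sqrt(j + 43)/3 = -sqrt(43 + j)/3)
t(y) = -2 (t(y) = -3 + y/y = -3 + 1 = -2)
S(F) = -2*F (S(F) = (-2*F**2)/F = -2*F)
S(-171)/A(-41) = (-2*(-171))/((-sqrt(43 - 41)/3)) = 342/((-sqrt(2)/3)) = 342*(-3*sqrt(2)/2) = -513*sqrt(2)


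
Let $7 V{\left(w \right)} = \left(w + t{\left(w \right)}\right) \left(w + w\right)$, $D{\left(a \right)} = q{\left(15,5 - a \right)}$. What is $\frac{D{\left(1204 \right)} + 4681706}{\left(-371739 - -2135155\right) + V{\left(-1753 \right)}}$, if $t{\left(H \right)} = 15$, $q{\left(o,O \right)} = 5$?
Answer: $\frac{32771977}{18437340} \approx 1.7775$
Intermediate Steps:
$D{\left(a \right)} = 5$
$V{\left(w \right)} = \frac{2 w \left(15 + w\right)}{7}$ ($V{\left(w \right)} = \frac{\left(w + 15\right) \left(w + w\right)}{7} = \frac{\left(15 + w\right) 2 w}{7} = \frac{2 w \left(15 + w\right)}{7}$)
$\frac{D{\left(1204 \right)} + 4681706}{\left(-371739 - -2135155\right) + V{\left(-1753 \right)}} = \frac{5 + 4681706}{\left(-371739 - -2135155\right) + \frac{2}{7} \left(-1753\right) \left(15 - 1753\right)} = \frac{4681711}{\left(-371739 + 2135155\right) + \frac{2}{7} \left(-1753\right) \left(-1738\right)} = \frac{4681711}{1763416 + \frac{6093428}{7}} = \frac{4681711}{\frac{18437340}{7}} = 4681711 \cdot \frac{7}{18437340} = \frac{32771977}{18437340}$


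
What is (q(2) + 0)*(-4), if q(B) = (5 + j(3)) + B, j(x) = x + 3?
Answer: -52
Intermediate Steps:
j(x) = 3 + x
q(B) = 11 + B (q(B) = (5 + (3 + 3)) + B = (5 + 6) + B = 11 + B)
(q(2) + 0)*(-4) = ((11 + 2) + 0)*(-4) = (13 + 0)*(-4) = 13*(-4) = -52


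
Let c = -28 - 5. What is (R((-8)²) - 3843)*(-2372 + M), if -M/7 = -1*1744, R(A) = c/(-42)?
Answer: -264544138/7 ≈ -3.7792e+7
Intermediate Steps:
c = -33
R(A) = 11/14 (R(A) = -33/(-42) = -33*(-1/42) = 11/14)
M = 12208 (M = -(-7)*1744 = -7*(-1744) = 12208)
(R((-8)²) - 3843)*(-2372 + M) = (11/14 - 3843)*(-2372 + 12208) = -53791/14*9836 = -264544138/7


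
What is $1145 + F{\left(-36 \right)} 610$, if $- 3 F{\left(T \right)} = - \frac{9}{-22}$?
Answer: $\frac{11680}{11} \approx 1061.8$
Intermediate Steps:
$F{\left(T \right)} = - \frac{3}{22}$ ($F{\left(T \right)} = - \frac{\left(-9\right) \frac{1}{-22}}{3} = - \frac{\left(-9\right) \left(- \frac{1}{22}\right)}{3} = \left(- \frac{1}{3}\right) \frac{9}{22} = - \frac{3}{22}$)
$1145 + F{\left(-36 \right)} 610 = 1145 - \frac{915}{11} = \frac{11680}{11}$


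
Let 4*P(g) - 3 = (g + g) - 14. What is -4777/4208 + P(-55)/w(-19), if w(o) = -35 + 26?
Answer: 84299/37872 ≈ 2.2259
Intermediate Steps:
w(o) = -9
P(g) = -11/4 + g/2 (P(g) = ¾ + ((g + g) - 14)/4 = ¾ + (2*g - 14)/4 = ¾ + (-14 + 2*g)/4 = ¾ + (-7/2 + g/2) = -11/4 + g/2)
-4777/4208 + P(-55)/w(-19) = -4777/4208 + (-11/4 + (½)*(-55))/(-9) = -4777*1/4208 + (-11/4 - 55/2)*(-⅑) = -4777/4208 - 121/4*(-⅑) = -4777/4208 + 121/36 = 84299/37872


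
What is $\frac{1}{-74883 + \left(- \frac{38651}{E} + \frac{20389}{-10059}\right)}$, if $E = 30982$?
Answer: $- \frac{44521134}{3334021860523} \approx -1.3354 \cdot 10^{-5}$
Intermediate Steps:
$\frac{1}{-74883 + \left(- \frac{38651}{E} + \frac{20389}{-10059}\right)} = \frac{1}{-74883 + \left(- \frac{38651}{30982} + \frac{20389}{-10059}\right)} = \frac{1}{-74883 + \left(\left(-38651\right) \frac{1}{30982} + 20389 \left(- \frac{1}{10059}\right)\right)} = \frac{1}{-74883 - \frac{145783201}{44521134}} = \frac{1}{- \frac{3334021860523}{44521134}} = - \frac{44521134}{3334021860523}$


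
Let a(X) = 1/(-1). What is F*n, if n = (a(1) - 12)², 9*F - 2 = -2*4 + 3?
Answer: -169/3 ≈ -56.333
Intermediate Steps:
a(X) = -1
F = -⅓ (F = 2/9 + (-2*4 + 3)/9 = 2/9 + (-8 + 3)/9 = 2/9 + (⅑)*(-5) = 2/9 - 5/9 = -⅓ ≈ -0.33333)
n = 169 (n = (-1 - 12)² = (-13)² = 169)
F*n = -⅓*169 = -169/3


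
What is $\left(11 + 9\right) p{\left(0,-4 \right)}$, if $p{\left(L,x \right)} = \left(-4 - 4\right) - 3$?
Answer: $-220$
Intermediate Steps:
$p{\left(L,x \right)} = -11$ ($p{\left(L,x \right)} = -8 - 3 = -11$)
$\left(11 + 9\right) p{\left(0,-4 \right)} = \left(11 + 9\right) \left(-11\right) = 20 \left(-11\right) = -220$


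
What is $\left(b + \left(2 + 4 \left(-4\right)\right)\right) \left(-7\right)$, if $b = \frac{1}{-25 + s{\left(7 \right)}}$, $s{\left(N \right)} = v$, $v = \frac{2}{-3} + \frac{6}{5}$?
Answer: $\frac{36071}{367} \approx 98.286$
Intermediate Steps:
$v = \frac{8}{15}$ ($v = 2 \left(- \frac{1}{3}\right) + 6 \cdot \frac{1}{5} = - \frac{2}{3} + \frac{6}{5} = \frac{8}{15} \approx 0.53333$)
$s{\left(N \right)} = \frac{8}{15}$
$b = - \frac{15}{367}$ ($b = \frac{1}{-25 + \frac{8}{15}} = \frac{1}{- \frac{367}{15}} = - \frac{15}{367} \approx -0.040872$)
$\left(b + \left(2 + 4 \left(-4\right)\right)\right) \left(-7\right) = \left(- \frac{15}{367} + \left(2 + 4 \left(-4\right)\right)\right) \left(-7\right) = \left(- \frac{15}{367} + \left(2 - 16\right)\right) \left(-7\right) = \left(- \frac{15}{367} - 14\right) \left(-7\right) = \left(- \frac{5153}{367}\right) \left(-7\right) = \frac{36071}{367}$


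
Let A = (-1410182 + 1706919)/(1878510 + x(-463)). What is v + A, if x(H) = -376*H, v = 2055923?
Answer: 4219983734691/2052598 ≈ 2.0559e+6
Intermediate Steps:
A = 296737/2052598 (A = (-1410182 + 1706919)/(1878510 - 376*(-463)) = 296737/(1878510 + 174088) = 296737/2052598 ≈ 0.14457)
v + A = 2055923 + 296737/2052598 = 4219983734691/2052598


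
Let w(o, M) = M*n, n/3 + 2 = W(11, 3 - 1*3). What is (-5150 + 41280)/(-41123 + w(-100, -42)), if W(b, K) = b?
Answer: -36130/42257 ≈ -0.85501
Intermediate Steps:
n = 27 (n = -6 + 3*11 = -6 + 33 = 27)
w(o, M) = 27*M (w(o, M) = M*27 = 27*M)
(-5150 + 41280)/(-41123 + w(-100, -42)) = (-5150 + 41280)/(-41123 + 27*(-42)) = 36130/(-41123 - 1134) = 36130/(-42257) = 36130*(-1/42257) = -36130/42257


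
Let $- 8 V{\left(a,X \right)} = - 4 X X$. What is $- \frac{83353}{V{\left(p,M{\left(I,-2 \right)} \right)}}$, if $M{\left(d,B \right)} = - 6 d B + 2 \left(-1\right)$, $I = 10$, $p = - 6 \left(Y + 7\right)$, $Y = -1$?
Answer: $- \frac{83353}{6962} \approx -11.973$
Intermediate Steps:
$p = -36$ ($p = - 6 \left(-1 + 7\right) = \left(-6\right) 6 = -36$)
$M{\left(d,B \right)} = -2 - 6 B d$ ($M{\left(d,B \right)} = - 6 B d - 2 = -2 - 6 B d$)
$V{\left(a,X \right)} = \frac{X^{2}}{2}$ ($V{\left(a,X \right)} = - \frac{- 4 X X}{8} = - \frac{\left(-4\right) X^{2}}{8} = \frac{X^{2}}{2}$)
$- \frac{83353}{V{\left(p,M{\left(I,-2 \right)} \right)}} = - \frac{83353}{\frac{1}{2} \left(-2 - \left(-12\right) 10\right)^{2}} = - \frac{83353}{\frac{1}{2} \left(-2 + 120\right)^{2}} = - \frac{83353}{\frac{1}{2} \cdot 118^{2}} = - \frac{83353}{\frac{1}{2} \cdot 13924} = - \frac{83353}{6962}$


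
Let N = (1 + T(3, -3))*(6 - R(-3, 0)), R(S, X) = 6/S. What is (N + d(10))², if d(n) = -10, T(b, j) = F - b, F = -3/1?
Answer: 2500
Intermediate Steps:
F = -3 (F = -3*1 = -3)
T(b, j) = -3 - b
N = -40 (N = (1 + (-3 - 1*3))*(6 - 6/(-3)) = (1 + (-3 - 3))*(6 - 6*(-1)/3) = (1 - 6)*(6 - 1*(-2)) = -5*(6 + 2) = -5*8 = -40)
(N + d(10))² = (-40 - 10)² = (-50)² = 2500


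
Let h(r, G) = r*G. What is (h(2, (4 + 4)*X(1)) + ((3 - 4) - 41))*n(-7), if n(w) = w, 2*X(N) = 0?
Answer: 294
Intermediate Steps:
X(N) = 0 (X(N) = (½)*0 = 0)
h(r, G) = G*r
(h(2, (4 + 4)*X(1)) + ((3 - 4) - 41))*n(-7) = (((4 + 4)*0)*2 + ((3 - 4) - 41))*(-7) = ((8*0)*2 + (-1 - 41))*(-7) = (0*2 - 42)*(-7) = (0 - 42)*(-7) = -42*(-7) = 294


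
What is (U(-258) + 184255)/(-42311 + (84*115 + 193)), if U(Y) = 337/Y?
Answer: -47537453/8374164 ≈ -5.6767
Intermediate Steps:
(U(-258) + 184255)/(-42311 + (84*115 + 193)) = (337/(-258) + 184255)/(-42311 + (84*115 + 193)) = (337*(-1/258) + 184255)/(-42311 + (9660 + 193)) = (-337/258 + 184255)/(-42311 + 9853) = (47537453/258)/(-32458) = (47537453/258)*(-1/32458) = -47537453/8374164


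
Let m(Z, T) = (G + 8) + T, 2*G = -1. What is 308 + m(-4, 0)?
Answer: 631/2 ≈ 315.50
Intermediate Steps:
G = -1/2 (G = (1/2)*(-1) = -1/2 ≈ -0.50000)
m(Z, T) = 15/2 + T (m(Z, T) = (-1/2 + 8) + T = 15/2 + T)
308 + m(-4, 0) = 308 + (15/2 + 0) = 308 + 15/2 = 631/2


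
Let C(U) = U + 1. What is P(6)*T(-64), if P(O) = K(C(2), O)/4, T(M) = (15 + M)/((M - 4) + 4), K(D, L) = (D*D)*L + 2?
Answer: 343/32 ≈ 10.719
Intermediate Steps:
C(U) = 1 + U
K(D, L) = 2 + L*D² (K(D, L) = D²*L + 2 = L*D² + 2 = 2 + L*D²)
T(M) = (15 + M)/M (T(M) = (15 + M)/((-4 + M) + 4) = (15 + M)/M)
P(O) = ½ + 9*O/4 (P(O) = (2 + O*(1 + 2)²)/4 = (2 + O*3²)*(¼) = (2 + O*9)*(¼) = (2 + 9*O)*(¼) = ½ + 9*O/4)
P(6)*T(-64) = (½ + (9/4)*6)*((15 - 64)/(-64)) = (½ + 27/2)*(-1/64*(-49)) = 14*(49/64) = 343/32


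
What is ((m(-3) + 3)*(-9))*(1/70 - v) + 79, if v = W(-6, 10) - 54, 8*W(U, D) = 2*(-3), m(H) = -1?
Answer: -63473/70 ≈ -906.76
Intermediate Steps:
W(U, D) = -¾ (W(U, D) = (2*(-3))/8 = (⅛)*(-6) = -¾)
v = -219/4 (v = -¾ - 54 = -219/4 ≈ -54.750)
((m(-3) + 3)*(-9))*(1/70 - v) + 79 = ((-1 + 3)*(-9))*(1/70 - 1*(-219/4)) + 79 = (2*(-9))*(1/70 + 219/4) + 79 = -18*7667/140 + 79 = -69003/70 + 79 = -63473/70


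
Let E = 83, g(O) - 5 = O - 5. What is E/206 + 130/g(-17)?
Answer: -25369/3502 ≈ -7.2441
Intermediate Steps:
g(O) = O (g(O) = 5 + (O - 5) = 5 + (-5 + O) = O)
E/206 + 130/g(-17) = 83/206 + 130/(-17) = 83*(1/206) + 130*(-1/17) = 83/206 - 130/17 = -25369/3502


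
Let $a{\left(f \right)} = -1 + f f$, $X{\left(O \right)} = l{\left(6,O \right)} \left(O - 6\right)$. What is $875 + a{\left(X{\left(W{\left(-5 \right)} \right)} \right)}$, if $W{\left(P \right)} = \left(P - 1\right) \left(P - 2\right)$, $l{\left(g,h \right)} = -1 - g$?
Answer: $64378$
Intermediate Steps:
$W{\left(P \right)} = \left(-1 + P\right) \left(-2 + P\right)$
$X{\left(O \right)} = 42 - 7 O$ ($X{\left(O \right)} = \left(-1 - 6\right) \left(O - 6\right) = \left(-1 - 6\right) \left(-6 + O\right) = - 7 \left(-6 + O\right) = 42 - 7 O$)
$a{\left(f \right)} = -1 + f^{2}$
$875 + a{\left(X{\left(W{\left(-5 \right)} \right)} \right)} = 875 - \left(1 - \left(42 - 7 \left(2 + \left(-5\right)^{2} - -15\right)\right)^{2}\right) = 875 - \left(1 - \left(42 - 7 \left(2 + 25 + 15\right)\right)^{2}\right) = 875 - \left(1 - \left(42 - 294\right)^{2}\right) = 875 - \left(1 - \left(-252\right)^{2}\right) = 875 + \left(-1 + 63504\right) = 875 + 63503 = 64378$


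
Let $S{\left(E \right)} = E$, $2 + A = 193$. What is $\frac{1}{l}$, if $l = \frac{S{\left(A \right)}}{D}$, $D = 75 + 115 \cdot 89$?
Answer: $\frac{10310}{191} \approx 53.979$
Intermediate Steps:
$A = 191$ ($A = -2 + 193 = 191$)
$D = 10310$ ($D = 75 + 10235 = 10310$)
$l = \frac{191}{10310} \approx 0.018526$
$\frac{1}{l} = \frac{1}{\frac{191}{10310}} = \frac{10310}{191}$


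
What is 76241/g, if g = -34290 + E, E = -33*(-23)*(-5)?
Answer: -76241/38085 ≈ -2.0019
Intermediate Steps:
E = -3795 (E = 759*(-5) = -3795)
g = -38085 (g = -34290 - 3795 = -38085)
76241/g = 76241/(-38085) = 76241*(-1/38085) = -76241/38085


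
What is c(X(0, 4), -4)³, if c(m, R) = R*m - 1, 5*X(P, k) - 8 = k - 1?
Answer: -117649/125 ≈ -941.19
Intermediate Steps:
X(P, k) = 7/5 + k/5 (X(P, k) = 8/5 + (k - 1)/5 = 8/5 + (-1 + k)/5 = 8/5 + (-⅕ + k/5) = 7/5 + k/5)
c(m, R) = -1 + R*m
c(X(0, 4), -4)³ = (-1 - 4*(7/5 + (⅕)*4))³ = (-1 - 4*(7/5 + ⅘))³ = (-1 - 4*11/5)³ = (-1 - 44/5)³ = (-49/5)³ = -117649/125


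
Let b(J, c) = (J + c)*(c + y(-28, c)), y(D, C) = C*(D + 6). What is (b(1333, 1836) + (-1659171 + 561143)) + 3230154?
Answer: -120051838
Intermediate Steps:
y(D, C) = C*(6 + D)
b(J, c) = -21*c*(J + c) (b(J, c) = (J + c)*(c + c*(6 - 28)) = (J + c)*(c + c*(-22)) = (J + c)*(c - 22*c) = (J + c)*(-21*c) = -21*c*(J + c))
(b(1333, 1836) + (-1659171 + 561143)) + 3230154 = (21*1836*(-1*1333 - 1*1836) + (-1659171 + 561143)) + 3230154 = (21*1836*(-1333 - 1836) - 1098028) + 3230154 = (21*1836*(-3169) - 1098028) + 3230154 = (-122183964 - 1098028) + 3230154 = -123281992 + 3230154 = -120051838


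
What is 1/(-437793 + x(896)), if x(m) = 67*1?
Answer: -1/437726 ≈ -2.2845e-6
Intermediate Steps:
x(m) = 67
1/(-437793 + x(896)) = 1/(-437793 + 67) = 1/(-437726) = -1/437726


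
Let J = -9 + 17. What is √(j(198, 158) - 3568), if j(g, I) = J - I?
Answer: 13*I*√22 ≈ 60.975*I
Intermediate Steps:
J = 8
j(g, I) = 8 - I
√(j(198, 158) - 3568) = √((8 - 1*158) - 3568) = √((8 - 158) - 3568) = √(-150 - 3568) = √(-3718) = 13*I*√22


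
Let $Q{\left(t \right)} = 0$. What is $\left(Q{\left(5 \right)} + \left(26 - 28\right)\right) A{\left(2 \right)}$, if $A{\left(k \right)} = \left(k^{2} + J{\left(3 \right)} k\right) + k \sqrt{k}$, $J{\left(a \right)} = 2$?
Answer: $-16 - 4 \sqrt{2} \approx -21.657$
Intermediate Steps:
$A{\left(k \right)} = k^{2} + k^{\frac{3}{2}} + 2 k$ ($A{\left(k \right)} = \left(k^{2} + 2 k\right) + k \sqrt{k} = \left(k^{2} + 2 k\right) + k^{\frac{3}{2}} = k^{2} + k^{\frac{3}{2}} + 2 k$)
$\left(Q{\left(5 \right)} + \left(26 - 28\right)\right) A{\left(2 \right)} = \left(0 + \left(26 - 28\right)\right) \left(2^{2} + 2^{\frac{3}{2}} + 2 \cdot 2\right) = \left(0 - 2\right) \left(4 + 2 \sqrt{2} + 4\right) = - 2 \left(8 + 2 \sqrt{2}\right) = -16 - 4 \sqrt{2}$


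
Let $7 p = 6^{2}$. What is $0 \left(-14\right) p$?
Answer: $0$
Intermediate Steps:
$p = \frac{36}{7}$ ($p = \frac{6^{2}}{7} = \frac{1}{7} \cdot 36 = \frac{36}{7} \approx 5.1429$)
$0 \left(-14\right) p = 0 \left(-14\right) \frac{36}{7} = 0 \cdot \frac{36}{7} = 0$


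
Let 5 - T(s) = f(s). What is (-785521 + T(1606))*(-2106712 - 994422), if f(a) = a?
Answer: 2440970796348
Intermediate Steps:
T(s) = 5 - s
(-785521 + T(1606))*(-2106712 - 994422) = (-785521 + (5 - 1*1606))*(-2106712 - 994422) = (-785521 + (5 - 1606))*(-3101134) = (-785521 - 1601)*(-3101134) = -787122*(-3101134) = 2440970796348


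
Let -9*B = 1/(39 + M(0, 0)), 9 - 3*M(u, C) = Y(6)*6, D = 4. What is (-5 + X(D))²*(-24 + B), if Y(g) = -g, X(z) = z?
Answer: -11665/486 ≈ -24.002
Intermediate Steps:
M(u, C) = 15 (M(u, C) = 3 - (-1*6)*6/3 = 3 - (-2)*6 = 3 - ⅓*(-36) = 3 + 12 = 15)
B = -1/486 (B = -1/(9*(39 + 15)) = -⅑/54 = -⅑*1/54 = -1/486 ≈ -0.0020576)
(-5 + X(D))²*(-24 + B) = (-5 + 4)²*(-24 - 1/486) = (-1)²*(-11665/486) = 1*(-11665/486) = -11665/486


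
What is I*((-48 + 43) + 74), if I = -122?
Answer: -8418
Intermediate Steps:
I*((-48 + 43) + 74) = -122*((-48 + 43) + 74) = -122*(-5 + 74) = -122*69 = -8418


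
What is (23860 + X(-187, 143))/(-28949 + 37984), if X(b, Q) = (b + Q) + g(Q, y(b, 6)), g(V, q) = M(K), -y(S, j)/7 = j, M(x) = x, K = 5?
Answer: 23821/9035 ≈ 2.6365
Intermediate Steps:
y(S, j) = -7*j
g(V, q) = 5
X(b, Q) = 5 + Q + b (X(b, Q) = (b + Q) + 5 = (Q + b) + 5 = 5 + Q + b)
(23860 + X(-187, 143))/(-28949 + 37984) = (23860 + (5 + 143 - 187))/(-28949 + 37984) = (23860 - 39)/9035 = 23821*(1/9035) = 23821/9035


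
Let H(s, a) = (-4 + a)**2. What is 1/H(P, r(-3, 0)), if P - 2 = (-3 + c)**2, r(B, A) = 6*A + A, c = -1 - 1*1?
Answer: 1/16 ≈ 0.062500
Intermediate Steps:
c = -2 (c = -1 - 1 = -2)
r(B, A) = 7*A
P = 27 (P = 2 + (-3 - 2)**2 = 2 + (-5)**2 = 2 + 25 = 27)
1/H(P, r(-3, 0)) = 1/((-4 + 7*0)**2) = 1/((-4 + 0)**2) = 1/((-4)**2) = 1/16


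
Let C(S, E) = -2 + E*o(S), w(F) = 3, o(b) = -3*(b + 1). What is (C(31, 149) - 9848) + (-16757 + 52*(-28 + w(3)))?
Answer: -42211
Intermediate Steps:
o(b) = -3 - 3*b (o(b) = -3*(1 + b) = -3 - 3*b)
C(S, E) = -2 + E*(-3 - 3*S)
(C(31, 149) - 9848) + (-16757 + 52*(-28 + w(3))) = ((-2 - 3*149*(1 + 31)) - 9848) + (-16757 + 52*(-28 + 3)) = ((-2 - 3*149*32) - 9848) + (-16757 + 52*(-25)) = ((-2 - 14304) - 9848) + (-16757 - 1300) = (-14306 - 9848) - 18057 = -24154 - 18057 = -42211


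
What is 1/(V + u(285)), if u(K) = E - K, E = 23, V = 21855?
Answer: 1/21593 ≈ 4.6311e-5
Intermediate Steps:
u(K) = 23 - K
1/(V + u(285)) = 1/(21855 + (23 - 1*285)) = 1/(21855 + (23 - 285)) = 1/(21855 - 262) = 1/21593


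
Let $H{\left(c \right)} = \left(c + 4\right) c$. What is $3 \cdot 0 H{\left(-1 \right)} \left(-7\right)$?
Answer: $0$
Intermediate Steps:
$H{\left(c \right)} = c \left(4 + c\right)$ ($H{\left(c \right)} = \left(4 + c\right) c = c \left(4 + c\right)$)
$3 \cdot 0 H{\left(-1 \right)} \left(-7\right) = 3 \cdot 0 \left(- (4 - 1)\right) \left(-7\right) = 0 \left(\left(-1\right) 3\right) \left(-7\right) = 0 \left(-3\right) \left(-7\right) = 0 \left(-7\right) = 0$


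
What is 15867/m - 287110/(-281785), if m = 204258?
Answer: 4207706465/3837122702 ≈ 1.0966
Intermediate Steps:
15867/m - 287110/(-281785) = 15867/204258 - 287110/(-281785) = 15867*(1/204258) - 287110*(-1/281785) = 5289/68086 + 57422/56357 = 4207706465/3837122702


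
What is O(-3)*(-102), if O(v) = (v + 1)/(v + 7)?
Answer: 51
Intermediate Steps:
O(v) = (1 + v)/(7 + v)
O(-3)*(-102) = ((1 - 3)/(7 - 3))*(-102) = (-2/4)*(-102) = ((1/4)*(-2))*(-102) = -1/2*(-102) = 51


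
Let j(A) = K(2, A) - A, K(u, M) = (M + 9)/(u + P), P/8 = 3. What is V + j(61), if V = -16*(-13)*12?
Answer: 31690/13 ≈ 2437.7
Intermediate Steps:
P = 24 (P = 8*3 = 24)
V = 2496 (V = 208*12 = 2496)
K(u, M) = (9 + M)/(24 + u) (K(u, M) = (M + 9)/(u + 24) = (9 + M)/(24 + u))
j(A) = 9/26 - 25*A/26 (j(A) = (9 + A)/(24 + 2) - A = (9 + A)/26 - A = (9/26 + A/26) - A = 9/26 - 25*A/26)
V + j(61) = 2496 + (9/26 - 25/26*61) = 2496 + (9/26 - 1525/26) = 2496 - 758/13 = 31690/13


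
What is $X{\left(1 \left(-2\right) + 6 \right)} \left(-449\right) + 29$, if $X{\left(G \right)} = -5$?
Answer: $2274$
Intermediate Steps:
$X{\left(1 \left(-2\right) + 6 \right)} \left(-449\right) + 29 = \left(-5\right) \left(-449\right) + 29 = 2245 + 29 = 2274$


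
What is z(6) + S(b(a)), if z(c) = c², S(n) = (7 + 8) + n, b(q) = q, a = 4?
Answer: 55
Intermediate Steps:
S(n) = 15 + n
z(6) + S(b(a)) = 6² + (15 + 4) = 36 + 19 = 55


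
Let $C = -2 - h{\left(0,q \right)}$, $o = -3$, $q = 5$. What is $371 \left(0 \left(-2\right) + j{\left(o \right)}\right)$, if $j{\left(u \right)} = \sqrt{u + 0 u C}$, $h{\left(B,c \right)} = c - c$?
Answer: $371 i \sqrt{3} \approx 642.59 i$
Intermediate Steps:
$h{\left(B,c \right)} = 0$
$C = -2$ ($C = -2 - 0 = -2 + 0 = -2$)
$j{\left(u \right)} = \sqrt{u}$ ($j{\left(u \right)} = \sqrt{u + 0 u \left(-2\right)} = \sqrt{u + 0 \left(-2\right)} = \sqrt{u + 0} = \sqrt{u}$)
$371 \left(0 \left(-2\right) + j{\left(o \right)}\right) = 371 \left(0 \left(-2\right) + \sqrt{-3}\right) = 371 \left(0 + i \sqrt{3}\right) = 371 i \sqrt{3}$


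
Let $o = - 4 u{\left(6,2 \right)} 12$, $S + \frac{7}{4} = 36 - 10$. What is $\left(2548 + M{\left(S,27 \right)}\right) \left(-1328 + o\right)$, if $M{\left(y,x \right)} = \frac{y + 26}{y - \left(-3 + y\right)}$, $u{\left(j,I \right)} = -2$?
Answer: $-3159772$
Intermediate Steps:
$S = \frac{97}{4}$ ($S = - \frac{7}{4} + \left(36 - 10\right) = - \frac{7}{4} + 26 = \frac{97}{4} \approx 24.25$)
$o = 96$ ($o = \left(-4\right) \left(-2\right) 12 = 8 \cdot 12 = 96$)
$M{\left(y,x \right)} = \frac{26}{3} + \frac{y}{3}$ ($M{\left(y,x \right)} = \frac{26 + y}{3} = \left(26 + y\right) \frac{1}{3} = \frac{26}{3} + \frac{y}{3}$)
$\left(2548 + M{\left(S,27 \right)}\right) \left(-1328 + o\right) = \left(2548 + \left(\frac{26}{3} + \frac{1}{3} \cdot \frac{97}{4}\right)\right) \left(-1328 + 96\right) = \left(2548 + \left(\frac{26}{3} + \frac{97}{12}\right)\right) \left(-1232\right) = \left(2548 + \frac{67}{4}\right) \left(-1232\right) = \frac{10259}{4} \left(-1232\right) = -3159772$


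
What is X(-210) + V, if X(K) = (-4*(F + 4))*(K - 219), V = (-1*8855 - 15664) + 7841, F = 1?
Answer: -8098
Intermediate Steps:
V = -16678 (V = (-8855 - 15664) + 7841 = -24519 + 7841 = -16678)
X(K) = 4380 - 20*K (X(K) = (-4*(1 + 4))*(K - 219) = (-4*5)*(-219 + K) = -20*(-219 + K) = 4380 - 20*K)
X(-210) + V = (4380 - 20*(-210)) - 16678 = (4380 + 4200) - 16678 = 8580 - 16678 = -8098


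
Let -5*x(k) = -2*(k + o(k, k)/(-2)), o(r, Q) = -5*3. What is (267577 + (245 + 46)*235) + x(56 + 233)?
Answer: 1680403/5 ≈ 3.3608e+5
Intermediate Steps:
o(r, Q) = -15
x(k) = 3 + 2*k/5 (x(k) = -(-2)*(k - 15/(-2))/5 = -(-2)*(k - 15*(-1/2))/5 = -(-2)*(k + 15/2)/5 = -(-2)*(15/2 + k)/5 = -(-15 - 2*k)/5 = 3 + 2*k/5)
(267577 + (245 + 46)*235) + x(56 + 233) = (267577 + (245 + 46)*235) + (3 + 2*(56 + 233)/5) = (267577 + 291*235) + (3 + (2/5)*289) = (267577 + 68385) + (3 + 578/5) = 335962 + 593/5 = 1680403/5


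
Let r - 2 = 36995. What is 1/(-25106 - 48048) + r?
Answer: 2706478537/73154 ≈ 36997.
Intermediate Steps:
r = 36997 (r = 2 + 36995 = 36997)
1/(-25106 - 48048) + r = 1/(-25106 - 48048) + 36997 = 1/(-73154) + 36997 = -1/73154 + 36997 = 2706478537/73154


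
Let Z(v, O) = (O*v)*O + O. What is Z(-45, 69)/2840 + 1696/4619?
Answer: -123057788/1639745 ≈ -75.047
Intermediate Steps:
Z(v, O) = O + v*O² (Z(v, O) = v*O² + O = O + v*O²)
Z(-45, 69)/2840 + 1696/4619 = (69*(1 + 69*(-45)))/2840 + 1696/4619 = (69*(1 - 3105))*(1/2840) + 1696*(1/4619) = (69*(-3104))*(1/2840) + 1696/4619 = -214176*1/2840 + 1696/4619 = -26772/355 + 1696/4619 = -123057788/1639745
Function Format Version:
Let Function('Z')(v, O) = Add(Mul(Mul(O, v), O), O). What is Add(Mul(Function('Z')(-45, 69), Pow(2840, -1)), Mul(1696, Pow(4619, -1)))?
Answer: Rational(-123057788, 1639745) ≈ -75.047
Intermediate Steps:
Function('Z')(v, O) = Add(O, Mul(v, Pow(O, 2))) (Function('Z')(v, O) = Add(Mul(v, Pow(O, 2)), O) = Add(O, Mul(v, Pow(O, 2))))
Add(Mul(Function('Z')(-45, 69), Pow(2840, -1)), Mul(1696, Pow(4619, -1))) = Add(Mul(Mul(69, Add(1, Mul(69, -45))), Pow(2840, -1)), Mul(1696, Pow(4619, -1))) = Add(Mul(Mul(69, Add(1, -3105)), Rational(1, 2840)), Mul(1696, Rational(1, 4619))) = Add(Mul(Mul(69, -3104), Rational(1, 2840)), Rational(1696, 4619)) = Add(Mul(-214176, Rational(1, 2840)), Rational(1696, 4619)) = Add(Rational(-26772, 355), Rational(1696, 4619)) = Rational(-123057788, 1639745)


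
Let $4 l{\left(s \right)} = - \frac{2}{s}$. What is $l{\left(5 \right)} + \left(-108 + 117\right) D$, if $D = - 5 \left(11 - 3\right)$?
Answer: $- \frac{3601}{10} \approx -360.1$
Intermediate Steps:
$D = -40$ ($D = \left(-5\right) 8 = -40$)
$l{\left(s \right)} = - \frac{1}{2 s}$ ($l{\left(s \right)} = \frac{\left(-2\right) \frac{1}{s}}{4} = - \frac{1}{2 s}$)
$l{\left(5 \right)} + \left(-108 + 117\right) D = - \frac{1}{2 \cdot 5} + \left(-108 + 117\right) \left(-40\right) = \left(- \frac{1}{2}\right) \frac{1}{5} + 9 \left(-40\right) = - \frac{1}{10} - 360 = - \frac{3601}{10}$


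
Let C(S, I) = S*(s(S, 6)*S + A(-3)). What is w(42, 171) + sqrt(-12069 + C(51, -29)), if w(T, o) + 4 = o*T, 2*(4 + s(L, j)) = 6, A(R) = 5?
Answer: 7178 + 31*I*sqrt(15) ≈ 7178.0 + 120.06*I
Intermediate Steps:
s(L, j) = -1 (s(L, j) = -4 + (1/2)*6 = -4 + 3 = -1)
w(T, o) = -4 + T*o (w(T, o) = -4 + o*T = -4 + T*o)
C(S, I) = S*(5 - S) (C(S, I) = S*(-S + 5) = S*(5 - S))
w(42, 171) + sqrt(-12069 + C(51, -29)) = (-4 + 42*171) + sqrt(-12069 + 51*(5 - 1*51)) = (-4 + 7182) + sqrt(-12069 + 51*(5 - 51)) = 7178 + sqrt(-12069 + 51*(-46)) = 7178 + sqrt(-12069 - 2346) = 7178 + sqrt(-14415) = 7178 + 31*I*sqrt(15)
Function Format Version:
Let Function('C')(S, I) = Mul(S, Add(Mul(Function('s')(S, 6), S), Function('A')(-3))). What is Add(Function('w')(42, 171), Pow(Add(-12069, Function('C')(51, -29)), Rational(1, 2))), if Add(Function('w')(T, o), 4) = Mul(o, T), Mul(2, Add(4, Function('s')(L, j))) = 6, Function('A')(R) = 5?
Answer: Add(7178, Mul(31, I, Pow(15, Rational(1, 2)))) ≈ Add(7178.0, Mul(120.06, I))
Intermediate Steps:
Function('s')(L, j) = -1 (Function('s')(L, j) = Add(-4, Mul(Rational(1, 2), 6)) = Add(-4, 3) = -1)
Function('w')(T, o) = Add(-4, Mul(T, o)) (Function('w')(T, o) = Add(-4, Mul(o, T)) = Add(-4, Mul(T, o)))
Function('C')(S, I) = Mul(S, Add(5, Mul(-1, S))) (Function('C')(S, I) = Mul(S, Add(Mul(-1, S), 5)) = Mul(S, Add(5, Mul(-1, S))))
Add(Function('w')(42, 171), Pow(Add(-12069, Function('C')(51, -29)), Rational(1, 2))) = Add(Add(-4, Mul(42, 171)), Pow(Add(-12069, Mul(51, Add(5, Mul(-1, 51)))), Rational(1, 2))) = Add(Add(-4, 7182), Pow(Add(-12069, Mul(51, Add(5, -51))), Rational(1, 2))) = Add(7178, Pow(Add(-12069, Mul(51, -46)), Rational(1, 2))) = Add(7178, Pow(Add(-12069, -2346), Rational(1, 2))) = Add(7178, Pow(-14415, Rational(1, 2))) = Add(7178, Mul(31, I, Pow(15, Rational(1, 2))))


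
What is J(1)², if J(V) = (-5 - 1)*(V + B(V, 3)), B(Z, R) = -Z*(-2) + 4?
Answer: 1764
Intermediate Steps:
B(Z, R) = 4 + 2*Z (B(Z, R) = 2*Z + 4 = 4 + 2*Z)
J(V) = -24 - 18*V (J(V) = (-5 - 1)*(V + (4 + 2*V)) = -6*(4 + 3*V) = -24 - 18*V)
J(1)² = (-24 - 18*1)² = (-24 - 18)² = (-42)² = 1764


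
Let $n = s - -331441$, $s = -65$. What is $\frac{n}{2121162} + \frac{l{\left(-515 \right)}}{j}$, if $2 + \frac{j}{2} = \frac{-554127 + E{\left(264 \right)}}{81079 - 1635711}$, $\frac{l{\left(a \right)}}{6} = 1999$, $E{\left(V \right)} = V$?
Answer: $- \frac{9887509128387536}{2710209747981} \approx -3648.2$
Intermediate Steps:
$n = 331376$ ($n = -65 - -331441 = -65 + 331441 = 331376$)
$l{\left(a \right)} = 11994$ ($l{\left(a \right)} = 6 \cdot 1999 = 11994$)
$j = - \frac{2555401}{777316}$ ($j = -4 + 2 \frac{-554127 + 264}{81079 - 1635711} = -4 + 2 \left(- \frac{553863}{-1554632}\right) = -4 + 2 \left(\left(-553863\right) \left(- \frac{1}{1554632}\right)\right) = -4 + 2 \cdot \frac{553863}{1554632} = -4 + \frac{553863}{777316} = - \frac{2555401}{777316} \approx -3.2875$)
$\frac{n}{2121162} + \frac{l{\left(-515 \right)}}{j} = \frac{331376}{2121162} + \frac{11994}{- \frac{2555401}{777316}} = 331376 \cdot \frac{1}{2121162} + 11994 \left(- \frac{777316}{2555401}\right) = \frac{165688}{1060581} - \frac{9323128104}{2555401} = - \frac{9887509128387536}{2710209747981}$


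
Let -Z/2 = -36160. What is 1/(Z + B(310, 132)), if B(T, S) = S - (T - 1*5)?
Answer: 1/72147 ≈ 1.3861e-5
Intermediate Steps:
B(T, S) = 5 + S - T (B(T, S) = S - (T - 5) = S - (-5 + T) = S + (5 - T) = 5 + S - T)
Z = 72320 (Z = -2*(-36160) = 72320)
1/(Z + B(310, 132)) = 1/(72320 + (5 + 132 - 1*310)) = 1/(72320 + (5 + 132 - 310)) = 1/(72320 - 173) = 1/72147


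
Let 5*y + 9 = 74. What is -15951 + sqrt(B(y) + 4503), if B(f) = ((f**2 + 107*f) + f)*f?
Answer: -15951 + 2*sqrt(6238) ≈ -15793.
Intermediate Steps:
y = 13 (y = -9/5 + (1/5)*74 = -9/5 + 74/5 = 13)
B(f) = f*(f**2 + 108*f) (B(f) = (f**2 + 108*f)*f = f*(f**2 + 108*f))
-15951 + sqrt(B(y) + 4503) = -15951 + sqrt(13**2*(108 + 13) + 4503) = -15951 + sqrt(169*121 + 4503) = -15951 + sqrt(20449 + 4503) = -15951 + sqrt(24952) = -15951 + 2*sqrt(6238)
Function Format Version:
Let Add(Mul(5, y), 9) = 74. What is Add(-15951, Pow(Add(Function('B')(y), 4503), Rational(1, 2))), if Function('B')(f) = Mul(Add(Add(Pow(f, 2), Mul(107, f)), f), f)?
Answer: Add(-15951, Mul(2, Pow(6238, Rational(1, 2)))) ≈ -15793.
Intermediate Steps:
y = 13 (y = Add(Rational(-9, 5), Mul(Rational(1, 5), 74)) = Add(Rational(-9, 5), Rational(74, 5)) = 13)
Function('B')(f) = Mul(f, Add(Pow(f, 2), Mul(108, f))) (Function('B')(f) = Mul(Add(Pow(f, 2), Mul(108, f)), f) = Mul(f, Add(Pow(f, 2), Mul(108, f))))
Add(-15951, Pow(Add(Function('B')(y), 4503), Rational(1, 2))) = Add(-15951, Pow(Add(Mul(Pow(13, 2), Add(108, 13)), 4503), Rational(1, 2))) = Add(-15951, Pow(Add(Mul(169, 121), 4503), Rational(1, 2))) = Add(-15951, Pow(Add(20449, 4503), Rational(1, 2))) = Add(-15951, Pow(24952, Rational(1, 2))) = Add(-15951, Mul(2, Pow(6238, Rational(1, 2))))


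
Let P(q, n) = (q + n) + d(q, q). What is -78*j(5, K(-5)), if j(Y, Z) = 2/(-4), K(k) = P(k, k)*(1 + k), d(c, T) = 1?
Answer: 39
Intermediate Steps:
P(q, n) = 1 + n + q (P(q, n) = (q + n) + 1 = (n + q) + 1 = 1 + n + q)
K(k) = (1 + k)*(1 + 2*k) (K(k) = (1 + k + k)*(1 + k) = (1 + 2*k)*(1 + k) = (1 + k)*(1 + 2*k))
j(Y, Z) = -1/2 (j(Y, Z) = 2*(-1/4) = -1/2)
-78*j(5, K(-5)) = -78*(-1/2) = 39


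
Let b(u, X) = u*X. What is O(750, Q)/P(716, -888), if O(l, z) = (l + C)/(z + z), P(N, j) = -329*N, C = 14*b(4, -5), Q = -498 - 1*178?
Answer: 5/3388112 ≈ 1.4757e-6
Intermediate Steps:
b(u, X) = X*u
Q = -676 (Q = -498 - 178 = -676)
C = -280 (C = 14*(-5*4) = 14*(-20) = -280)
O(l, z) = (-280 + l)/(2*z) (O(l, z) = (l - 280)/(z + z) = (-280 + l)/((2*z)) = (-280 + l)*(1/(2*z)) = (-280 + l)/(2*z))
O(750, Q)/P(716, -888) = ((1/2)*(-280 + 750)/(-676))/((-329*716)) = ((1/2)*(-1/676)*470)/(-235564) = -235/676*(-1/235564) = 5/3388112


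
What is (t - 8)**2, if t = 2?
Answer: 36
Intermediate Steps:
(t - 8)**2 = (2 - 8)**2 = (-6)**2 = 36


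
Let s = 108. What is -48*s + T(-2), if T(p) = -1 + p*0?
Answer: -5185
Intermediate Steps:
T(p) = -1 (T(p) = -1 + 0 = -1)
-48*s + T(-2) = -48*108 - 1 = -5184 - 1 = -5185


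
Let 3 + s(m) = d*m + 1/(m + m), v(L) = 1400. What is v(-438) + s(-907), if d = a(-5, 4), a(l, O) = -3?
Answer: 7470051/1814 ≈ 4118.0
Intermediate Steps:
d = -3
s(m) = -3 + 1/(2*m) - 3*m (s(m) = -3 + (-3*m + 1/(m + m)) = -3 + (-3*m + 1/(2*m)) = -3 + (1/(2*m) - 3*m) = -3 + 1/(2*m) - 3*m)
v(-438) + s(-907) = 1400 + (-3 + (½)/(-907) - 3*(-907)) = 1400 + (-3 + (½)*(-1/907) + 2721) = 1400 + (-3 - 1/1814 + 2721) = 1400 + 4930451/1814 = 7470051/1814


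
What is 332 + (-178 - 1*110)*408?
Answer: -117172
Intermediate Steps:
332 + (-178 - 1*110)*408 = 332 + (-178 - 110)*408 = 332 - 288*408 = 332 - 117504 = -117172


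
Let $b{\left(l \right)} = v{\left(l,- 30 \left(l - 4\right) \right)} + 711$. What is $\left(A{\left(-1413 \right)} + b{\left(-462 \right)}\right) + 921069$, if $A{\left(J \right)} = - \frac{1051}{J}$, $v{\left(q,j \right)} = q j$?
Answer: $- \frac{7823751689}{1413} \approx -5.537 \cdot 10^{6}$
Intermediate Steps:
$v{\left(q,j \right)} = j q$
$b{\left(l \right)} = 711 + l \left(120 - 30 l\right)$ ($b{\left(l \right)} = - 30 \left(l - 4\right) l + 711 = - 30 \left(-4 + l\right) l + 711 = \left(120 - 30 l\right) l + 711 = l \left(120 - 30 l\right) + 711 = 711 + l \left(120 - 30 l\right)$)
$\left(A{\left(-1413 \right)} + b{\left(-462 \right)}\right) + 921069 = \left(- \frac{1051}{-1413} + \left(711 - - 13860 \left(-4 - 462\right)\right)\right) + 921069 = \left(\left(-1051\right) \left(- \frac{1}{1413}\right) + \left(711 - \left(-13860\right) \left(-466\right)\right)\right) + 921069 = \left(\frac{1051}{1413} + \left(711 - 6458760\right)\right) + 921069 = \left(\frac{1051}{1413} - 6458049\right) + 921069 = - \frac{9125222186}{1413} + 921069 = - \frac{7823751689}{1413}$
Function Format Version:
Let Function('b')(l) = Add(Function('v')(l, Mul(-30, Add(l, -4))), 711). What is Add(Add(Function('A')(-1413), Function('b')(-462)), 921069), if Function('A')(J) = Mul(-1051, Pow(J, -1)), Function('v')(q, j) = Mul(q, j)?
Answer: Rational(-7823751689, 1413) ≈ -5.5370e+6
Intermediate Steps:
Function('v')(q, j) = Mul(j, q)
Function('b')(l) = Add(711, Mul(l, Add(120, Mul(-30, l)))) (Function('b')(l) = Add(Mul(Mul(-30, Add(l, -4)), l), 711) = Add(Mul(Mul(-30, Add(-4, l)), l), 711) = Add(Mul(Add(120, Mul(-30, l)), l), 711) = Add(Mul(l, Add(120, Mul(-30, l))), 711) = Add(711, Mul(l, Add(120, Mul(-30, l)))))
Add(Add(Function('A')(-1413), Function('b')(-462)), 921069) = Add(Add(Mul(-1051, Pow(-1413, -1)), Add(711, Mul(-30, -462, Add(-4, -462)))), 921069) = Add(Add(Mul(-1051, Rational(-1, 1413)), Add(711, Mul(-30, -462, -466))), 921069) = Add(Add(Rational(1051, 1413), Add(711, -6458760)), 921069) = Add(Add(Rational(1051, 1413), -6458049), 921069) = Add(Rational(-9125222186, 1413), 921069) = Rational(-7823751689, 1413)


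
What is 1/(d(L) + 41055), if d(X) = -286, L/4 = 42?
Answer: 1/40769 ≈ 2.4528e-5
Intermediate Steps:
L = 168 (L = 4*42 = 168)
1/(d(L) + 41055) = 1/(-286 + 41055) = 1/40769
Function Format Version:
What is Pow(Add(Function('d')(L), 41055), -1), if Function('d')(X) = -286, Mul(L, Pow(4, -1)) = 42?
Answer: Rational(1, 40769) ≈ 2.4528e-5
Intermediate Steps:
L = 168 (L = Mul(4, 42) = 168)
Pow(Add(Function('d')(L), 41055), -1) = Pow(Add(-286, 41055), -1) = Pow(40769, -1) = Rational(1, 40769)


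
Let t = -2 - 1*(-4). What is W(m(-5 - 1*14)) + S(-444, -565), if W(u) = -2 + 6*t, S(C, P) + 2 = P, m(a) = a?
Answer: -557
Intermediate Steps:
t = 2 (t = -2 + 4 = 2)
S(C, P) = -2 + P
W(u) = 10 (W(u) = -2 + 6*2 = -2 + 12 = 10)
W(m(-5 - 1*14)) + S(-444, -565) = 10 + (-2 - 565) = 10 - 567 = -557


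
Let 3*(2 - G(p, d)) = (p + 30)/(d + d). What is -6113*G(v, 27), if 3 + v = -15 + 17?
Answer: -1803335/162 ≈ -11132.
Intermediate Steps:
v = -1 (v = -3 + (-15 + 17) = -3 + 2 = -1)
G(p, d) = 2 - (30 + p)/(6*d) (G(p, d) = 2 - (p + 30)/(3*(d + d)) = 2 - (30 + p)/(3*(2*d)) = 2 - (30 + p)*1/(2*d)/3 = 2 - (30 + p)/(6*d))
-6113*G(v, 27) = -6113*(-30 - 1*(-1) + 12*27)/(6*27) = -6113*(-30 + 1 + 324)/(6*27) = -6113*295/(6*27) = -6113*295/162 = -1803335/162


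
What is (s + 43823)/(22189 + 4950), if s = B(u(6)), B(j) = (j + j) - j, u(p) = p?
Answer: 43829/27139 ≈ 1.6150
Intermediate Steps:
B(j) = j (B(j) = 2*j - j = j)
s = 6
(s + 43823)/(22189 + 4950) = (6 + 43823)/(22189 + 4950) = 43829/27139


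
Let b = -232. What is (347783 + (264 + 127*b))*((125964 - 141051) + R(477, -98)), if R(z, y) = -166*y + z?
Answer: 528210614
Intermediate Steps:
R(z, y) = z - 166*y
(347783 + (264 + 127*b))*((125964 - 141051) + R(477, -98)) = (347783 + (264 + 127*(-232)))*((125964 - 141051) + (477 - 166*(-98))) = (347783 + (264 - 29464))*(-15087 + (477 + 16268)) = (347783 - 29200)*(-15087 + 16745) = 318583*1658 = 528210614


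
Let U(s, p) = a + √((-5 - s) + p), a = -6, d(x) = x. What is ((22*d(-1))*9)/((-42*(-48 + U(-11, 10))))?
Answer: -33/350 ≈ -0.094286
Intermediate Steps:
U(s, p) = -6 + √(-5 + p - s) (U(s, p) = -6 + √((-5 - s) + p) = -6 + √(-5 + p - s))
((22*d(-1))*9)/((-42*(-48 + U(-11, 10)))) = ((22*(-1))*9)/((-42*(-48 + (-6 + √(-5 + 10 - 1*(-11)))))) = (-22*9)/((-42*(-48 + (-6 + √(-5 + 10 + 11))))) = -198*(-1/(42*(-48 + (-6 + √16)))) = -198*(-1/(42*(-48 + (-6 + 4)))) = -198*(-1/(42*(-48 - 2))) = -198/((-42*(-50))) = -198/2100 = -198*1/2100 = -33/350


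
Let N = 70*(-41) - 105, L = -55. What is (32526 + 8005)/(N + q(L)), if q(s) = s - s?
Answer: -40531/2975 ≈ -13.624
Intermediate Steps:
N = -2975 (N = -2870 - 105 = -2975)
q(s) = 0
(32526 + 8005)/(N + q(L)) = (32526 + 8005)/(-2975 + 0) = 40531/(-2975) = 40531*(-1/2975) = -40531/2975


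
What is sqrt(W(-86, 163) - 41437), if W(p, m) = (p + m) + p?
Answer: I*sqrt(41446) ≈ 203.58*I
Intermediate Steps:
W(p, m) = m + 2*p (W(p, m) = (m + p) + p = m + 2*p)
sqrt(W(-86, 163) - 41437) = sqrt((163 + 2*(-86)) - 41437) = sqrt((163 - 172) - 41437) = sqrt(-9 - 41437) = sqrt(-41446) = I*sqrt(41446)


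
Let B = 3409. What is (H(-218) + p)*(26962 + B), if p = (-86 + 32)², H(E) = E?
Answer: 81940958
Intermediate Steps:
p = 2916 (p = (-54)² = 2916)
(H(-218) + p)*(26962 + B) = (-218 + 2916)*(26962 + 3409) = 2698*30371 = 81940958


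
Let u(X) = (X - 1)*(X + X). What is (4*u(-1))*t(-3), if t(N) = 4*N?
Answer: -192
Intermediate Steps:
u(X) = 2*X*(-1 + X) (u(X) = (-1 + X)*(2*X) = 2*X*(-1 + X))
(4*u(-1))*t(-3) = (4*(2*(-1)*(-1 - 1)))*(4*(-3)) = (4*(2*(-1)*(-2)))*(-12) = (4*4)*(-12) = 16*(-12) = -192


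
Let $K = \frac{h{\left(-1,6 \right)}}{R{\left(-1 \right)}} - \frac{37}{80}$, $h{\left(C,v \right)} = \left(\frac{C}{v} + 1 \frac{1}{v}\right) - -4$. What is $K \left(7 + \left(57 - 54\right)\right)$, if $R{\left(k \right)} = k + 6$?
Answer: $\frac{27}{8} \approx 3.375$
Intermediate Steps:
$R{\left(k \right)} = 6 + k$
$h{\left(C,v \right)} = 4 + \frac{1}{v} + \frac{C}{v}$ ($h{\left(C,v \right)} = \left(\frac{C}{v} + \frac{1}{v}\right) + 4 = \left(\frac{1}{v} + \frac{C}{v}\right) + 4 = 4 + \frac{1}{v} + \frac{C}{v}$)
$K = \frac{27}{80}$ ($K = \frac{\frac{1}{6} \left(1 - 1 + 4 \cdot 6\right)}{6 - 1} - \frac{37}{80} = \frac{\frac{1}{6} \left(1 - 1 + 24\right)}{5} - \frac{37}{80} = \frac{1}{6} \cdot 24 \cdot \frac{1}{5} - \frac{37}{80} = 4 \cdot \frac{1}{5} - \frac{37}{80} = \frac{4}{5} - \frac{37}{80} = \frac{27}{80} \approx 0.3375$)
$K \left(7 + \left(57 - 54\right)\right) = \frac{27 \left(7 + \left(57 - 54\right)\right)}{80} = \frac{27 \left(7 + 3\right)}{80} = \frac{27}{80} \cdot 10 = \frac{27}{8}$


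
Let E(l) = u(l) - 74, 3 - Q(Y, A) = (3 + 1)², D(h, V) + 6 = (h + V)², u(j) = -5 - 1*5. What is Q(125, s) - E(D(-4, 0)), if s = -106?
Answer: 71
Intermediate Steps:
u(j) = -10 (u(j) = -5 - 5 = -10)
D(h, V) = -6 + (V + h)² (D(h, V) = -6 + (h + V)² = -6 + (V + h)²)
Q(Y, A) = -13 (Q(Y, A) = 3 - (3 + 1)² = 3 - 1*4² = 3 - 1*16 = 3 - 16 = -13)
E(l) = -84 (E(l) = -10 - 74 = -84)
Q(125, s) - E(D(-4, 0)) = -13 - 1*(-84) = -13 + 84 = 71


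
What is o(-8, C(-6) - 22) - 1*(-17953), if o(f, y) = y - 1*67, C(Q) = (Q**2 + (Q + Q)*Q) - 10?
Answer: 17962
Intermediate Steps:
C(Q) = -10 + 3*Q**2 (C(Q) = (Q**2 + (2*Q)*Q) - 10 = (Q**2 + 2*Q**2) - 10 = 3*Q**2 - 10 = -10 + 3*Q**2)
o(f, y) = -67 + y (o(f, y) = y - 67 = -67 + y)
o(-8, C(-6) - 22) - 1*(-17953) = (-67 + ((-10 + 3*(-6)**2) - 22)) - 1*(-17953) = (-67 + ((-10 + 3*36) - 22)) + 17953 = (-67 + ((-10 + 108) - 22)) + 17953 = (-67 + (98 - 22)) + 17953 = (-67 + 76) + 17953 = 9 + 17953 = 17962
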